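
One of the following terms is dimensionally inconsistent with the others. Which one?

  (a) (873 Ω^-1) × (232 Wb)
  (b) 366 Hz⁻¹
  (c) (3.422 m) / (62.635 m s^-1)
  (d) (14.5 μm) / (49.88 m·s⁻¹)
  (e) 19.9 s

In SI base units:
  (a) [kg⁻¹·m⁻²·s³·A²] · [kg·m²·s⁻²·A⁻¹] = s·A
  (b) Hz⁻¹ = (s⁻¹)⁻¹ = s
  (c) [m] / [m·s⁻¹] = s
  (d) [m] / [m·s⁻¹] = s
  (e) s
All reduce to s except (a), which is s·A.

(a)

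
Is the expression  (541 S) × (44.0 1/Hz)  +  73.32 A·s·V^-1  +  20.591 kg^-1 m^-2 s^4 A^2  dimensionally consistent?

Yes

Work out the base dimensions of each:
  (541 S) × (44.0 1/Hz):  [kg⁻¹·m⁻²·s³·A²] · [s] = kg⁻¹·m⁻²·s⁴·A²
  73.32 A·s·V^-1:  A·s·V⁻¹ = A·s·(J·C⁻¹)⁻¹ = kg⁻¹·m⁻²·s⁴·A²
  20.591 kg^-1 m^-2 s^4 A^2:  kg⁻¹·m⁻²·s⁴·A²
Every term reduces to kg⁻¹·m⁻²·s⁴·A².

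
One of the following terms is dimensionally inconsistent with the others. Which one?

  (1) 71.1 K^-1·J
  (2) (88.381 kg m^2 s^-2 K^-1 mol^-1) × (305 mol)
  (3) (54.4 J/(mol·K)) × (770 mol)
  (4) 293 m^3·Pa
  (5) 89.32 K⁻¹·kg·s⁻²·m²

Reduce each to base SI dimensions:
  (1) J·K⁻¹ = N·m·K⁻¹ = kg·m²·s⁻²·K⁻¹
  (2) [kg·m²·s⁻²·K⁻¹·mol⁻¹] · [mol] = kg·m²·s⁻²·K⁻¹
  (3) [kg·m²·s⁻²·K⁻¹·mol⁻¹] · [mol] = kg·m²·s⁻²·K⁻¹
  (4) Pa·m³ = N·m⁻²·m³ = kg·m²·s⁻²
  (5) kg·m²·s⁻²·K⁻¹
All reduce to kg·m²·s⁻²·K⁻¹ except (4), which is kg·m²·s⁻².

(4)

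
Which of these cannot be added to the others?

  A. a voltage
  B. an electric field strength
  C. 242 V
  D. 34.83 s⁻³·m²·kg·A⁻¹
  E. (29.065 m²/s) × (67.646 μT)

B.

Dimensions:
  A. [voltage] = kg·m²·s⁻³·A⁻¹
  B. [electric field strength] = kg·m·s⁻³·A⁻¹
  C. V = J·C⁻¹ = kg·m²·s⁻³·A⁻¹
  D. kg·m²·s⁻³·A⁻¹
  E. [m²·s⁻¹] · [kg·s⁻²·A⁻¹] = kg·m²·s⁻³·A⁻¹
All reduce to kg·m²·s⁻³·A⁻¹ except B., which is kg·m·s⁻³·A⁻¹.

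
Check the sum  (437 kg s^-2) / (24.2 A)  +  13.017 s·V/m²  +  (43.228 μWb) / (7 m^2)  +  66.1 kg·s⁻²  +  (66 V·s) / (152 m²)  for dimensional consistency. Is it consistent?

Work out the base dimensions of each:
  (437 kg s^-2) / (24.2 A):  [kg·s⁻²] / [A] = kg·s⁻²·A⁻¹
  13.017 s·V/m²:  V·s·m⁻² = J·C⁻¹·s·m⁻² = kg·s⁻²·A⁻¹
  (43.228 μWb) / (7 m^2):  [kg·m²·s⁻²·A⁻¹] / [m²] = kg·s⁻²·A⁻¹
  66.1 kg·s⁻²:  kg·s⁻²
  (66 V·s) / (152 m²):  [kg·m²·s⁻²·A⁻¹] / [m²] = kg·s⁻²·A⁻¹
The terms do not share a single dimension (kg·s⁻² vs kg·s⁻²·A⁻¹).

No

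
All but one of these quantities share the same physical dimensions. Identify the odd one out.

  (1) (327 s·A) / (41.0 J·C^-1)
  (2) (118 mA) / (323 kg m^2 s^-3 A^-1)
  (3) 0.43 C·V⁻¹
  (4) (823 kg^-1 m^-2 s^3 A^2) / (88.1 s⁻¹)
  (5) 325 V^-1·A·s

Work out the base dimensions of each:
  (1) [s·A] / [kg·m²·s⁻³·A⁻¹] = kg⁻¹·m⁻²·s⁴·A²
  (2) [A] / [kg·m²·s⁻³·A⁻¹] = kg⁻¹·m⁻²·s³·A²
  (3) C·V⁻¹ = s·A·(J·C⁻¹)⁻¹ = kg⁻¹·m⁻²·s⁴·A²
  (4) [kg⁻¹·m⁻²·s³·A²] / [s⁻¹] = kg⁻¹·m⁻²·s⁴·A²
  (5) A·s·V⁻¹ = A·s·(J·C⁻¹)⁻¹ = kg⁻¹·m⁻²·s⁴·A²
All reduce to kg⁻¹·m⁻²·s⁴·A² except (2), which is kg⁻¹·m⁻²·s³·A².

(2)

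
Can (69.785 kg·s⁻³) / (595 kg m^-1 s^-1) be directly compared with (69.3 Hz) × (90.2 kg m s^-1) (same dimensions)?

Work out the base dimensions of each:
  (69.785 kg·s⁻³) / (595 kg m^-1 s^-1):  [kg·s⁻³] / [kg·m⁻¹·s⁻¹] = m·s⁻²
  (69.3 Hz) × (90.2 kg m s^-1):  [s⁻¹] · [kg·m·s⁻¹] = kg·m·s⁻²
m·s⁻² ≠ kg·m·s⁻², so they cannot be added.

No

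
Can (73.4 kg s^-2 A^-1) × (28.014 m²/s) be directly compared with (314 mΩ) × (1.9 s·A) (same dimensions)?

No

Expand each in SI base units:
  (73.4 kg s^-2 A^-1) × (28.014 m²/s):  [kg·s⁻²·A⁻¹] · [m²·s⁻¹] = kg·m²·s⁻³·A⁻¹
  (314 mΩ) × (1.9 s·A):  [kg·m²·s⁻³·A⁻²] · [s·A] = kg·m²·s⁻²·A⁻¹
kg·m²·s⁻³·A⁻¹ ≠ kg·m²·s⁻²·A⁻¹, so they cannot be added.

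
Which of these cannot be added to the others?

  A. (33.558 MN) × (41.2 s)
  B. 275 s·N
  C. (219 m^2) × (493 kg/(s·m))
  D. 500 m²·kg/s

Work out the base dimensions of each:
  A. [kg·m·s⁻²] · [s] = kg·m·s⁻¹
  B. N·s = kg·m·s⁻²·s = kg·m·s⁻¹
  C. [m²] · [kg·m⁻¹·s⁻¹] = kg·m·s⁻¹
  D. kg·m²·s⁻¹
All reduce to kg·m·s⁻¹ except D., which is kg·m²·s⁻¹.

D.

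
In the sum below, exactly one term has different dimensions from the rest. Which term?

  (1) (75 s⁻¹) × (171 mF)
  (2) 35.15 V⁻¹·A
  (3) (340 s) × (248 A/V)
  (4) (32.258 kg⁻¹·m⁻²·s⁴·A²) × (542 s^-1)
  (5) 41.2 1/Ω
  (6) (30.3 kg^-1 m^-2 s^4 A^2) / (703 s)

(3)

Expand each in SI base units:
  (1) [s⁻¹] · [kg⁻¹·m⁻²·s⁴·A²] = kg⁻¹·m⁻²·s³·A²
  (2) A·V⁻¹ = A·(J·C⁻¹)⁻¹ = kg⁻¹·m⁻²·s³·A²
  (3) [s] · [kg⁻¹·m⁻²·s³·A²] = kg⁻¹·m⁻²·s⁴·A²
  (4) [kg⁻¹·m⁻²·s⁴·A²] · [s⁻¹] = kg⁻¹·m⁻²·s³·A²
  (5) Ω⁻¹ = (V·A⁻¹)⁻¹ = kg⁻¹·m⁻²·s³·A²
  (6) [kg⁻¹·m⁻²·s⁴·A²] / [s] = kg⁻¹·m⁻²·s³·A²
All reduce to kg⁻¹·m⁻²·s³·A² except (3), which is kg⁻¹·m⁻²·s⁴·A².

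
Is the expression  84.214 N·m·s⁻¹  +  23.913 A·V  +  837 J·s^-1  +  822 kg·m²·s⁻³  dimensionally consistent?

Yes

Expand each in SI base units:
  84.214 N·m·s⁻¹:  N·m·s⁻¹ = kg·m·s⁻²·m·s⁻¹ = kg·m²·s⁻³
  23.913 A·V:  V·A = J·C⁻¹·A = kg·m²·s⁻³
  837 J·s^-1:  J·s⁻¹ = N·m·s⁻¹ = kg·m²·s⁻³
  822 kg·m²·s⁻³:  kg·m²·s⁻³
Every term reduces to kg·m²·s⁻³.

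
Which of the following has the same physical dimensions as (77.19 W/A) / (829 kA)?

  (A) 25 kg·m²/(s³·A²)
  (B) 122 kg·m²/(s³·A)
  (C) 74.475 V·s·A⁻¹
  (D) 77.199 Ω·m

Reference: [kg·m²·s⁻³·A⁻¹] / [A] = kg·m²·s⁻³·A⁻².
Each option:
  (A) kg·m²·s⁻³·A⁻²  ← same
  (B) kg·m²·s⁻³·A⁻¹
  (C) V·s·A⁻¹ = J·C⁻¹·s·A⁻¹ = kg·m²·s⁻²·A⁻²
  (D) Ω·m = V·A⁻¹·m = kg·m³·s⁻³·A⁻²
Only (A) matches kg·m²·s⁻³·A⁻².

(A)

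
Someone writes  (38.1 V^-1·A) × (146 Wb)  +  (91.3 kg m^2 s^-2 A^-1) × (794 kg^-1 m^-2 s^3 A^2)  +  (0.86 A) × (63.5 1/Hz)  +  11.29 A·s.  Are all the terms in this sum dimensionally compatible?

In SI base units:
  (38.1 V^-1·A) × (146 Wb):  [kg⁻¹·m⁻²·s³·A²] · [kg·m²·s⁻²·A⁻¹] = s·A
  (91.3 kg m^2 s^-2 A^-1) × (794 kg^-1 m^-2 s^3 A^2):  [kg·m²·s⁻²·A⁻¹] · [kg⁻¹·m⁻²·s³·A²] = s·A
  (0.86 A) × (63.5 1/Hz):  [A] · [s] = s·A
  11.29 A·s:  A·s = s·A
Every term reduces to s·A.

Yes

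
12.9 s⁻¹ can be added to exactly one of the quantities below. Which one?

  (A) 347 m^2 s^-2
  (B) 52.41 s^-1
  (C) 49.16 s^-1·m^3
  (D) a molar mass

(B)

Reference: s⁻¹.
Each option:
  (A) m²·s⁻²
  (B) s⁻¹  ← same
  (C) m³·s⁻¹
  (D) [molar mass] = kg·mol⁻¹
Only (B) matches s⁻¹.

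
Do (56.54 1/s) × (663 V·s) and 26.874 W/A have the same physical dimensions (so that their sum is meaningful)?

Reduce each to base SI dimensions:
  (56.54 1/s) × (663 V·s):  [s⁻¹] · [kg·m²·s⁻²·A⁻¹] = kg·m²·s⁻³·A⁻¹
  26.874 W/A:  W·A⁻¹ = J·s⁻¹·A⁻¹ = kg·m²·s⁻³·A⁻¹
Both are kg·m²·s⁻³·A⁻¹, so they have the same dimensions and can be added.

Yes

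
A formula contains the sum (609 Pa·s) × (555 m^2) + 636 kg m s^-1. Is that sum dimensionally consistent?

Work out the base dimensions of each:
  (609 Pa·s) × (555 m^2):  [kg·m⁻¹·s⁻¹] · [m²] = kg·m·s⁻¹
  636 kg m s^-1:  kg·m·s⁻¹
Both are kg·m·s⁻¹, so they have the same dimensions and can be added.

Yes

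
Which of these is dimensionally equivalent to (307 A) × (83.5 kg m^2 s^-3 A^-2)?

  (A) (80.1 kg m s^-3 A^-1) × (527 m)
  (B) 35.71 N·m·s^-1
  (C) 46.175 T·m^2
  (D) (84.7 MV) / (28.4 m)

(A)

Reference: [A] · [kg·m²·s⁻³·A⁻²] = kg·m²·s⁻³·A⁻¹.
Each option:
  (A) [kg·m·s⁻³·A⁻¹] · [m] = kg·m²·s⁻³·A⁻¹  ← same
  (B) N·m·s⁻¹ = kg·m·s⁻²·m·s⁻¹ = kg·m²·s⁻³
  (C) T·m² = Wb·m⁻²·m² = kg·m²·s⁻²·A⁻¹
  (D) [kg·m²·s⁻³·A⁻¹] / [m] = kg·m·s⁻³·A⁻¹
Only (A) matches kg·m²·s⁻³·A⁻¹.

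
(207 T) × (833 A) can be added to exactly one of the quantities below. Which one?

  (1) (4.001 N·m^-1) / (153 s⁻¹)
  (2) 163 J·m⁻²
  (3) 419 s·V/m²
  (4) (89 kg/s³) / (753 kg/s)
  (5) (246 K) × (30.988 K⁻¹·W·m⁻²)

Reference: [kg·s⁻²·A⁻¹] · [A] = kg·s⁻².
Each option:
  (1) [kg·s⁻²] / [s⁻¹] = kg·s⁻¹
  (2) J·m⁻² = N·m·m⁻² = kg·s⁻²  ← same
  (3) V·s·m⁻² = J·C⁻¹·s·m⁻² = kg·s⁻²·A⁻¹
  (4) [kg·s⁻³] / [kg·s⁻¹] = s⁻²
  (5) [K] · [kg·s⁻³·K⁻¹] = kg·s⁻³
Only (2) matches kg·s⁻².

(2)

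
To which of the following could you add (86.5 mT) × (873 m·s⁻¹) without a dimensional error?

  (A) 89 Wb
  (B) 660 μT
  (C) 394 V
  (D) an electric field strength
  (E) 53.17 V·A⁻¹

(D)

Reference: [kg·s⁻²·A⁻¹] · [m·s⁻¹] = kg·m·s⁻³·A⁻¹.
Each option:
  (A) Wb = V·s = kg·m²·s⁻²·A⁻¹
  (B) T = Wb·m⁻² = kg·s⁻²·A⁻¹
  (C) V = J·C⁻¹ = kg·m²·s⁻³·A⁻¹
  (D) [electric field strength] = kg·m·s⁻³·A⁻¹  ← same
  (E) V·A⁻¹ = J·C⁻¹·A⁻¹ = kg·m²·s⁻³·A⁻²
Only (D) matches kg·m·s⁻³·A⁻¹.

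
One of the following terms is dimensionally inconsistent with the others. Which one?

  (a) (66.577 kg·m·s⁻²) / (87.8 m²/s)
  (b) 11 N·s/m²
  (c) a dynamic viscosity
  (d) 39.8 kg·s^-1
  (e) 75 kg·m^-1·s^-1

Work out the base dimensions of each:
  (a) [kg·m·s⁻²] / [m²·s⁻¹] = kg·m⁻¹·s⁻¹
  (b) N·s·m⁻² = kg·m·s⁻²·s·m⁻² = kg·m⁻¹·s⁻¹
  (c) [dynamic viscosity] = kg·m⁻¹·s⁻¹
  (d) kg·s⁻¹
  (e) kg·m⁻¹·s⁻¹
All reduce to kg·m⁻¹·s⁻¹ except (d), which is kg·s⁻¹.

(d)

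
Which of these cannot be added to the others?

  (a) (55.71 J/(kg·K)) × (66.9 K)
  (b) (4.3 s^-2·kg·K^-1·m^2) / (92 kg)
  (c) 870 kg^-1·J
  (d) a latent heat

(b)

Work out the base dimensions of each:
  (a) [m²·s⁻²·K⁻¹] · [K] = m²·s⁻²
  (b) [kg·m²·s⁻²·K⁻¹] / [kg] = m²·s⁻²·K⁻¹
  (c) J·kg⁻¹ = N·m·kg⁻¹ = m²·s⁻²
  (d) [latent heat] = m²·s⁻²
All reduce to m²·s⁻² except (b), which is m²·s⁻²·K⁻¹.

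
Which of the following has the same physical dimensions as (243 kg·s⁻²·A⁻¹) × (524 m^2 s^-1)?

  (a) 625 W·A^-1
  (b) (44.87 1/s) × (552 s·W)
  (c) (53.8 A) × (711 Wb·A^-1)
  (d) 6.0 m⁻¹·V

(a)

Reference: [kg·s⁻²·A⁻¹] · [m²·s⁻¹] = kg·m²·s⁻³·A⁻¹.
Each option:
  (a) W·A⁻¹ = J·s⁻¹·A⁻¹ = kg·m²·s⁻³·A⁻¹  ← same
  (b) [s⁻¹] · [kg·m²·s⁻²] = kg·m²·s⁻³
  (c) [A] · [kg·m²·s⁻²·A⁻²] = kg·m²·s⁻²·A⁻¹
  (d) V·m⁻¹ = J·C⁻¹·m⁻¹ = kg·m·s⁻³·A⁻¹
Only (a) matches kg·m²·s⁻³·A⁻¹.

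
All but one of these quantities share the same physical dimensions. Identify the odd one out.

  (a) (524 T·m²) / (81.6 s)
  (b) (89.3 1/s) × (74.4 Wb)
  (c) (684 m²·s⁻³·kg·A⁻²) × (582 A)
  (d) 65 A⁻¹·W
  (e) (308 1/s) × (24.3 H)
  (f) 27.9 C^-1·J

Expand each in SI base units:
  (a) [kg·m²·s⁻²·A⁻¹] / [s] = kg·m²·s⁻³·A⁻¹
  (b) [s⁻¹] · [kg·m²·s⁻²·A⁻¹] = kg·m²·s⁻³·A⁻¹
  (c) [kg·m²·s⁻³·A⁻²] · [A] = kg·m²·s⁻³·A⁻¹
  (d) W·A⁻¹ = J·s⁻¹·A⁻¹ = kg·m²·s⁻³·A⁻¹
  (e) [s⁻¹] · [kg·m²·s⁻²·A⁻²] = kg·m²·s⁻³·A⁻²
  (f) J·C⁻¹ = N·m·(s·A)⁻¹ = kg·m²·s⁻³·A⁻¹
All reduce to kg·m²·s⁻³·A⁻¹ except (e), which is kg·m²·s⁻³·A⁻².

(e)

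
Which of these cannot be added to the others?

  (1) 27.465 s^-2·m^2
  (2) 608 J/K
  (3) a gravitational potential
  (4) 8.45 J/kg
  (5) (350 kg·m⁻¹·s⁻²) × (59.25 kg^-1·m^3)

Work out the base dimensions of each:
  (1) m²·s⁻²
  (2) J·K⁻¹ = N·m·K⁻¹ = kg·m²·s⁻²·K⁻¹
  (3) [gravitational potential] = m²·s⁻²
  (4) J·kg⁻¹ = N·m·kg⁻¹ = m²·s⁻²
  (5) [kg·m⁻¹·s⁻²] · [kg⁻¹·m³] = m²·s⁻²
All reduce to m²·s⁻² except (2), which is kg·m²·s⁻²·K⁻¹.

(2)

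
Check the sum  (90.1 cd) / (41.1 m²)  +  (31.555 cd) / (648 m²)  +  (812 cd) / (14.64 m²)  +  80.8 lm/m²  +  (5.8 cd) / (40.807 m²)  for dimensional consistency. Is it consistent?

Yes

In SI base units:
  (90.1 cd) / (41.1 m²):  [cd] / [m²] = m⁻²·cd
  (31.555 cd) / (648 m²):  [cd] / [m²] = m⁻²·cd
  (812 cd) / (14.64 m²):  [cd] / [m²] = m⁻²·cd
  80.8 lm/m²:  lm·m⁻² = cd·m⁻² = m⁻²·cd
  (5.8 cd) / (40.807 m²):  [cd] / [m²] = m⁻²·cd
Every term reduces to m⁻²·cd.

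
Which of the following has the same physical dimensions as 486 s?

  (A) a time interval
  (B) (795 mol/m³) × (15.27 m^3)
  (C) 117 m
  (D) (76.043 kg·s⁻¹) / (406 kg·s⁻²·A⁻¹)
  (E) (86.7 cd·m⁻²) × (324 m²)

Reference: s.
Each option:
  (A) [time interval] = s  ← same
  (B) [m⁻³·mol] · [m³] = mol
  (C) m
  (D) [kg·s⁻¹] / [kg·s⁻²·A⁻¹] = s·A
  (E) [m⁻²·cd] · [m²] = cd
Only (A) matches s.

(A)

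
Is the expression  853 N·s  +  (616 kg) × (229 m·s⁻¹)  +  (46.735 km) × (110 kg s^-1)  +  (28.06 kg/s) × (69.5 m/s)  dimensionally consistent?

Reduce each to base SI dimensions:
  853 N·s:  N·s = kg·m·s⁻²·s = kg·m·s⁻¹
  (616 kg) × (229 m·s⁻¹):  [kg] · [m·s⁻¹] = kg·m·s⁻¹
  (46.735 km) × (110 kg s^-1):  [m] · [kg·s⁻¹] = kg·m·s⁻¹
  (28.06 kg/s) × (69.5 m/s):  [kg·s⁻¹] · [m·s⁻¹] = kg·m·s⁻²
The terms do not share a single dimension (kg·m·s⁻² vs kg·m·s⁻¹).

No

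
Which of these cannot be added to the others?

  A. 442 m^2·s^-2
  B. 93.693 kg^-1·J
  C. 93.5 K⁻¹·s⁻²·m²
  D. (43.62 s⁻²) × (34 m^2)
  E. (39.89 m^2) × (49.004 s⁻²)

Expand each in SI base units:
  A. m²·s⁻²
  B. J·kg⁻¹ = N·m·kg⁻¹ = m²·s⁻²
  C. m²·s⁻²·K⁻¹
  D. [s⁻²] · [m²] = m²·s⁻²
  E. [m²] · [s⁻²] = m²·s⁻²
All reduce to m²·s⁻² except C., which is m²·s⁻²·K⁻¹.

C.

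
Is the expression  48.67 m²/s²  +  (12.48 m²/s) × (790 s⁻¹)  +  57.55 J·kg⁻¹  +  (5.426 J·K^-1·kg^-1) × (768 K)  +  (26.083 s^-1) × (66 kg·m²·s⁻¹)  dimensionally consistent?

In SI base units:
  48.67 m²/s²:  m²·s⁻²
  (12.48 m²/s) × (790 s⁻¹):  [m²·s⁻¹] · [s⁻¹] = m²·s⁻²
  57.55 J·kg⁻¹:  J·kg⁻¹ = N·m·kg⁻¹ = m²·s⁻²
  (5.426 J·K^-1·kg^-1) × (768 K):  [m²·s⁻²·K⁻¹] · [K] = m²·s⁻²
  (26.083 s^-1) × (66 kg·m²·s⁻¹):  [s⁻¹] · [kg·m²·s⁻¹] = kg·m²·s⁻²
The terms do not share a single dimension (kg·m²·s⁻² vs m²·s⁻²).

No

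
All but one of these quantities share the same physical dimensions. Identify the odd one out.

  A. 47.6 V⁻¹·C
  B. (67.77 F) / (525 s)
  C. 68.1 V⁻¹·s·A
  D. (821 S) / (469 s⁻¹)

B.

Work out the base dimensions of each:
  A. C·V⁻¹ = s·A·(J·C⁻¹)⁻¹ = kg⁻¹·m⁻²·s⁴·A²
  B. [kg⁻¹·m⁻²·s⁴·A²] / [s] = kg⁻¹·m⁻²·s³·A²
  C. A·s·V⁻¹ = A·s·(J·C⁻¹)⁻¹ = kg⁻¹·m⁻²·s⁴·A²
  D. [kg⁻¹·m⁻²·s³·A²] / [s⁻¹] = kg⁻¹·m⁻²·s⁴·A²
All reduce to kg⁻¹·m⁻²·s⁴·A² except B., which is kg⁻¹·m⁻²·s³·A².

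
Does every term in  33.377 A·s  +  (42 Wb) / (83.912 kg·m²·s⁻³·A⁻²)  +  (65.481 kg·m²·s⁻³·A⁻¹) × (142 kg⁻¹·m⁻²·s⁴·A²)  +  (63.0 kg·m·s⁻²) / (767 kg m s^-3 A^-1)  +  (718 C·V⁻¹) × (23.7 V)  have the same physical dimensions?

Yes

In SI base units:
  33.377 A·s:  A·s = s·A
  (42 Wb) / (83.912 kg·m²·s⁻³·A⁻²):  [kg·m²·s⁻²·A⁻¹] / [kg·m²·s⁻³·A⁻²] = s·A
  (65.481 kg·m²·s⁻³·A⁻¹) × (142 kg⁻¹·m⁻²·s⁴·A²):  [kg·m²·s⁻³·A⁻¹] · [kg⁻¹·m⁻²·s⁴·A²] = s·A
  (63.0 kg·m·s⁻²) / (767 kg m s^-3 A^-1):  [kg·m·s⁻²] / [kg·m·s⁻³·A⁻¹] = s·A
  (718 C·V⁻¹) × (23.7 V):  [kg⁻¹·m⁻²·s⁴·A²] · [kg·m²·s⁻³·A⁻¹] = s·A
Every term reduces to s·A.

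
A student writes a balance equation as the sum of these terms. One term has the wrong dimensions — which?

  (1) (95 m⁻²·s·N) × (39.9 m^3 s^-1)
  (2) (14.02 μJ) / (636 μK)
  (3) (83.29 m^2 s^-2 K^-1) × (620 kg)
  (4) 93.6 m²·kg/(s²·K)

Dimensions:
  (1) [kg·m⁻¹·s⁻¹] · [m³·s⁻¹] = kg·m²·s⁻²
  (2) [kg·m²·s⁻²] / [K] = kg·m²·s⁻²·K⁻¹
  (3) [m²·s⁻²·K⁻¹] · [kg] = kg·m²·s⁻²·K⁻¹
  (4) kg·m²·s⁻²·K⁻¹
All reduce to kg·m²·s⁻²·K⁻¹ except (1), which is kg·m²·s⁻².

(1)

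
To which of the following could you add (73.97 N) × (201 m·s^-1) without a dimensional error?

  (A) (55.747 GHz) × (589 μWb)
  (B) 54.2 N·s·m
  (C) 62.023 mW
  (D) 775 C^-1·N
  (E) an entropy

Reference: [kg·m·s⁻²] · [m·s⁻¹] = kg·m²·s⁻³.
Each option:
  (A) [s⁻¹] · [kg·m²·s⁻²·A⁻¹] = kg·m²·s⁻³·A⁻¹
  (B) N·m·s = kg·m·s⁻²·m·s = kg·m²·s⁻¹
  (C) W = J·s⁻¹ = kg·m²·s⁻³  ← same
  (D) N·C⁻¹ = kg·m·s⁻²·(s·A)⁻¹ = kg·m·s⁻³·A⁻¹
  (E) [entropy] = kg·m²·s⁻²·K⁻¹
Only (C) matches kg·m²·s⁻³.

(C)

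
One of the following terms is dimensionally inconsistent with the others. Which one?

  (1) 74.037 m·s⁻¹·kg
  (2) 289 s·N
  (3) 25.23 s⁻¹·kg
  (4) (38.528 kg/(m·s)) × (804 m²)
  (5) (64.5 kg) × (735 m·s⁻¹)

(3)

Dimensions:
  (1) kg·m·s⁻¹
  (2) N·s = kg·m·s⁻²·s = kg·m·s⁻¹
  (3) kg·s⁻¹
  (4) [kg·m⁻¹·s⁻¹] · [m²] = kg·m·s⁻¹
  (5) [kg] · [m·s⁻¹] = kg·m·s⁻¹
All reduce to kg·m·s⁻¹ except (3), which is kg·s⁻¹.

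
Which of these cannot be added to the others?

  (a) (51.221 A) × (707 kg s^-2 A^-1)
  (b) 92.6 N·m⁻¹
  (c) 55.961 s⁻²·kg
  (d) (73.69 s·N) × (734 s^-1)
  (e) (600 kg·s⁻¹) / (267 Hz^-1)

Work out the base dimensions of each:
  (a) [A] · [kg·s⁻²·A⁻¹] = kg·s⁻²
  (b) N·m⁻¹ = kg·m·s⁻²·m⁻¹ = kg·s⁻²
  (c) kg·s⁻²
  (d) [kg·m·s⁻¹] · [s⁻¹] = kg·m·s⁻²
  (e) [kg·s⁻¹] / [s] = kg·s⁻²
All reduce to kg·s⁻² except (d), which is kg·m·s⁻².

(d)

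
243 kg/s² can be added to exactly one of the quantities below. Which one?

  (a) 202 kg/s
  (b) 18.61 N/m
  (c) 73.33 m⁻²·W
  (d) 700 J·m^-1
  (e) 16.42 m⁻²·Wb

(b)

Reference: kg·s⁻².
Each option:
  (a) kg·s⁻¹
  (b) N·m⁻¹ = kg·m·s⁻²·m⁻¹ = kg·s⁻²  ← same
  (c) W·m⁻² = J·s⁻¹·m⁻² = kg·s⁻³
  (d) J·m⁻¹ = N·m·m⁻¹ = kg·m·s⁻²
  (e) Wb·m⁻² = V·s·m⁻² = kg·s⁻²·A⁻¹
Only (b) matches kg·s⁻².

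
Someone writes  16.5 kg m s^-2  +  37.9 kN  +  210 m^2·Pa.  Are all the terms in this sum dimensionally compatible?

Dimensions:
  16.5 kg m s^-2:  kg·m·s⁻²
  37.9 kN:  N = kg·m·s⁻²
  210 m^2·Pa:  Pa·m² = N·m⁻²·m² = kg·m·s⁻²
Every term reduces to kg·m·s⁻².

Yes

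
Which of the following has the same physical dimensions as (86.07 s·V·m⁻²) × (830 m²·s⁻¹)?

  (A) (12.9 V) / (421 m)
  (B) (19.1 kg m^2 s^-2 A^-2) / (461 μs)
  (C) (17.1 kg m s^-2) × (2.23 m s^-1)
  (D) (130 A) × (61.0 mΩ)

Reference: [kg·s⁻²·A⁻¹] · [m²·s⁻¹] = kg·m²·s⁻³·A⁻¹.
Each option:
  (A) [kg·m²·s⁻³·A⁻¹] / [m] = kg·m·s⁻³·A⁻¹
  (B) [kg·m²·s⁻²·A⁻²] / [s] = kg·m²·s⁻³·A⁻²
  (C) [kg·m·s⁻²] · [m·s⁻¹] = kg·m²·s⁻³
  (D) [A] · [kg·m²·s⁻³·A⁻²] = kg·m²·s⁻³·A⁻¹  ← same
Only (D) matches kg·m²·s⁻³·A⁻¹.

(D)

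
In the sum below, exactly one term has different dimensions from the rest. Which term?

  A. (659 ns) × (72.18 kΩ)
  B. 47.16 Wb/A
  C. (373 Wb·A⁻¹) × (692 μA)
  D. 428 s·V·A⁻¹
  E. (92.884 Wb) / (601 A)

In SI base units:
  A. [s] · [kg·m²·s⁻³·A⁻²] = kg·m²·s⁻²·A⁻²
  B. Wb·A⁻¹ = V·s·A⁻¹ = kg·m²·s⁻²·A⁻²
  C. [kg·m²·s⁻²·A⁻²] · [A] = kg·m²·s⁻²·A⁻¹
  D. V·s·A⁻¹ = J·C⁻¹·s·A⁻¹ = kg·m²·s⁻²·A⁻²
  E. [kg·m²·s⁻²·A⁻¹] / [A] = kg·m²·s⁻²·A⁻²
All reduce to kg·m²·s⁻²·A⁻² except C., which is kg·m²·s⁻²·A⁻¹.

C.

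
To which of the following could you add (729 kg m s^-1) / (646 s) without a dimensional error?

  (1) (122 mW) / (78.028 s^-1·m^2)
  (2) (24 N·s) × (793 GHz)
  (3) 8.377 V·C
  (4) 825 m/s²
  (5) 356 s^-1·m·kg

(2)

Reference: [kg·m·s⁻¹] / [s] = kg·m·s⁻².
Each option:
  (1) [kg·m²·s⁻³] / [m²·s⁻¹] = kg·s⁻²
  (2) [kg·m·s⁻¹] · [s⁻¹] = kg·m·s⁻²  ← same
  (3) C·V = s·A·J·C⁻¹ = kg·m²·s⁻²
  (4) m·s⁻²
  (5) kg·m·s⁻¹
Only (2) matches kg·m·s⁻².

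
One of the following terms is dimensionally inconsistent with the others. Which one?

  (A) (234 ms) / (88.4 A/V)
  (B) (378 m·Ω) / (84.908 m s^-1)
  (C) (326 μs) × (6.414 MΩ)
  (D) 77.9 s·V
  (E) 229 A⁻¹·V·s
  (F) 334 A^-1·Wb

(D)

Expand each in SI base units:
  (A) [s] / [kg⁻¹·m⁻²·s³·A²] = kg·m²·s⁻²·A⁻²
  (B) [kg·m³·s⁻³·A⁻²] / [m·s⁻¹] = kg·m²·s⁻²·A⁻²
  (C) [s] · [kg·m²·s⁻³·A⁻²] = kg·m²·s⁻²·A⁻²
  (D) V·s = J·C⁻¹·s = kg·m²·s⁻²·A⁻¹
  (E) V·s·A⁻¹ = J·C⁻¹·s·A⁻¹ = kg·m²·s⁻²·A⁻²
  (F) Wb·A⁻¹ = V·s·A⁻¹ = kg·m²·s⁻²·A⁻²
All reduce to kg·m²·s⁻²·A⁻² except (D), which is kg·m²·s⁻²·A⁻¹.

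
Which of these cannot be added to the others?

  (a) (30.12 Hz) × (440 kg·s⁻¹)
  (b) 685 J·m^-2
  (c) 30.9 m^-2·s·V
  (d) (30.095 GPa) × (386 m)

(c)

Work out the base dimensions of each:
  (a) [s⁻¹] · [kg·s⁻¹] = kg·s⁻²
  (b) J·m⁻² = N·m·m⁻² = kg·s⁻²
  (c) V·s·m⁻² = J·C⁻¹·s·m⁻² = kg·s⁻²·A⁻¹
  (d) [kg·m⁻¹·s⁻²] · [m] = kg·s⁻²
All reduce to kg·s⁻² except (c), which is kg·s⁻²·A⁻¹.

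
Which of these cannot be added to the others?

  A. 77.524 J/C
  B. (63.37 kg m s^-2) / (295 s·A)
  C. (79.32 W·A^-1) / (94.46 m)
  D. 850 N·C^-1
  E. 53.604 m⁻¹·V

A.

Work out the base dimensions of each:
  A. J·C⁻¹ = N·m·(s·A)⁻¹ = kg·m²·s⁻³·A⁻¹
  B. [kg·m·s⁻²] / [s·A] = kg·m·s⁻³·A⁻¹
  C. [kg·m²·s⁻³·A⁻¹] / [m] = kg·m·s⁻³·A⁻¹
  D. N·C⁻¹ = kg·m·s⁻²·(s·A)⁻¹ = kg·m·s⁻³·A⁻¹
  E. V·m⁻¹ = J·C⁻¹·m⁻¹ = kg·m·s⁻³·A⁻¹
All reduce to kg·m·s⁻³·A⁻¹ except A., which is kg·m²·s⁻³·A⁻¹.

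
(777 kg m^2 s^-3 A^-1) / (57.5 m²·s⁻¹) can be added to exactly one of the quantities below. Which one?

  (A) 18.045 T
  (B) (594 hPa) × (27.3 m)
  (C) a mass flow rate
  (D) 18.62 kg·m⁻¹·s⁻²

(A)

Reference: [kg·m²·s⁻³·A⁻¹] / [m²·s⁻¹] = kg·s⁻²·A⁻¹.
Each option:
  (A) T = Wb·m⁻² = kg·s⁻²·A⁻¹  ← same
  (B) [kg·m⁻¹·s⁻²] · [m] = kg·s⁻²
  (C) [mass flow rate] = kg·s⁻¹
  (D) kg·m⁻¹·s⁻²
Only (A) matches kg·s⁻²·A⁻¹.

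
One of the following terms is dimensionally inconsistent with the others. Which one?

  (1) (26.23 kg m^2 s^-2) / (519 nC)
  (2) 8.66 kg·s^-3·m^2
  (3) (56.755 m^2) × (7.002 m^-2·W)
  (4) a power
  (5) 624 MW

In SI base units:
  (1) [kg·m²·s⁻²] / [s·A] = kg·m²·s⁻³·A⁻¹
  (2) kg·m²·s⁻³
  (3) [m²] · [kg·s⁻³] = kg·m²·s⁻³
  (4) [power] = kg·m²·s⁻³
  (5) W = J·s⁻¹ = kg·m²·s⁻³
All reduce to kg·m²·s⁻³ except (1), which is kg·m²·s⁻³·A⁻¹.

(1)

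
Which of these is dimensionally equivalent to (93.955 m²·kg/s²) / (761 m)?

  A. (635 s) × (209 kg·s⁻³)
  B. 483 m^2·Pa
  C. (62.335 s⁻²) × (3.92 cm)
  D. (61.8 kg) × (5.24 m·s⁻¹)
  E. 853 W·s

B.

Reference: [kg·m²·s⁻²] / [m] = kg·m·s⁻².
Each option:
  A. [s] · [kg·s⁻³] = kg·s⁻²
  B. Pa·m² = N·m⁻²·m² = kg·m·s⁻²  ← same
  C. [s⁻²] · [m] = m·s⁻²
  D. [kg] · [m·s⁻¹] = kg·m·s⁻¹
  E. W·s = J·s⁻¹·s = kg·m²·s⁻²
Only B. matches kg·m·s⁻².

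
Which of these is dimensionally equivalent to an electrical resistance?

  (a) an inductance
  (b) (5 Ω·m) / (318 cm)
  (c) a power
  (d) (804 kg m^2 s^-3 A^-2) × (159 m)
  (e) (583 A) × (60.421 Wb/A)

Reference: [electrical resistance] = kg·m²·s⁻³·A⁻².
Each option:
  (a) [inductance] = kg·m²·s⁻²·A⁻²
  (b) [kg·m³·s⁻³·A⁻²] / [m] = kg·m²·s⁻³·A⁻²  ← same
  (c) [power] = kg·m²·s⁻³
  (d) [kg·m²·s⁻³·A⁻²] · [m] = kg·m³·s⁻³·A⁻²
  (e) [A] · [kg·m²·s⁻²·A⁻²] = kg·m²·s⁻²·A⁻¹
Only (b) matches kg·m²·s⁻³·A⁻².

(b)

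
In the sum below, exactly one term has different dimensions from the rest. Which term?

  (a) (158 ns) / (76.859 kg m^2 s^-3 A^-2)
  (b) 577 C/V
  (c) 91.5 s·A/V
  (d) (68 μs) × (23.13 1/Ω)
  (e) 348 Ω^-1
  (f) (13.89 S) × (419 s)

(e)

Work out the base dimensions of each:
  (a) [s] / [kg·m²·s⁻³·A⁻²] = kg⁻¹·m⁻²·s⁴·A²
  (b) C·V⁻¹ = s·A·(J·C⁻¹)⁻¹ = kg⁻¹·m⁻²·s⁴·A²
  (c) A·s·V⁻¹ = A·s·(J·C⁻¹)⁻¹ = kg⁻¹·m⁻²·s⁴·A²
  (d) [s] · [kg⁻¹·m⁻²·s³·A²] = kg⁻¹·m⁻²·s⁴·A²
  (e) Ω⁻¹ = (V·A⁻¹)⁻¹ = kg⁻¹·m⁻²·s³·A²
  (f) [kg⁻¹·m⁻²·s³·A²] · [s] = kg⁻¹·m⁻²·s⁴·A²
All reduce to kg⁻¹·m⁻²·s⁴·A² except (e), which is kg⁻¹·m⁻²·s³·A².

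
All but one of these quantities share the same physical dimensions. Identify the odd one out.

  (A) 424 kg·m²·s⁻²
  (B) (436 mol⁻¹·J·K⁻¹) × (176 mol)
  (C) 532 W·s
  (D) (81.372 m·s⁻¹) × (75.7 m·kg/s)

(B)

Reduce each to base SI dimensions:
  (A) kg·m²·s⁻²
  (B) [kg·m²·s⁻²·K⁻¹·mol⁻¹] · [mol] = kg·m²·s⁻²·K⁻¹
  (C) W·s = J·s⁻¹·s = kg·m²·s⁻²
  (D) [m·s⁻¹] · [kg·m·s⁻¹] = kg·m²·s⁻²
All reduce to kg·m²·s⁻² except (B), which is kg·m²·s⁻²·K⁻¹.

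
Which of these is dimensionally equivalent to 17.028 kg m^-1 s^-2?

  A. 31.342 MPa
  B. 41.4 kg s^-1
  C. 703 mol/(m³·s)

A.

Reference: kg·m⁻¹·s⁻².
Each option:
  A. Pa = N·m⁻² = kg·m⁻¹·s⁻²  ← same
  B. kg·s⁻¹
  C. mol·m⁻³·s⁻¹ = m⁻³·s⁻¹·mol
Only A. matches kg·m⁻¹·s⁻².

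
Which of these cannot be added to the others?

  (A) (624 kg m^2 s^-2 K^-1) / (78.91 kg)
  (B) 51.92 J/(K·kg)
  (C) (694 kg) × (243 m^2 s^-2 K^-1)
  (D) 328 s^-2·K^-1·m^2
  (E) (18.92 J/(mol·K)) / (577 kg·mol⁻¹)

(C)

Reduce each to base SI dimensions:
  (A) [kg·m²·s⁻²·K⁻¹] / [kg] = m²·s⁻²·K⁻¹
  (B) J·kg⁻¹·K⁻¹ = N·m·kg⁻¹·K⁻¹ = m²·s⁻²·K⁻¹
  (C) [kg] · [m²·s⁻²·K⁻¹] = kg·m²·s⁻²·K⁻¹
  (D) m²·s⁻²·K⁻¹
  (E) [kg·m²·s⁻²·K⁻¹·mol⁻¹] / [kg·mol⁻¹] = m²·s⁻²·K⁻¹
All reduce to m²·s⁻²·K⁻¹ except (C), which is kg·m²·s⁻²·K⁻¹.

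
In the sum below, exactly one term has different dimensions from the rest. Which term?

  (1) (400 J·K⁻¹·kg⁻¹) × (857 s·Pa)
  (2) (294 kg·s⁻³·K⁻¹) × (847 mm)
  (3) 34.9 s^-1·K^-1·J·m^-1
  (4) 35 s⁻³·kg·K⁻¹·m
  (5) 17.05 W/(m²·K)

(5)

Reduce each to base SI dimensions:
  (1) [m²·s⁻²·K⁻¹] · [kg·m⁻¹·s⁻¹] = kg·m·s⁻³·K⁻¹
  (2) [kg·s⁻³·K⁻¹] · [m] = kg·m·s⁻³·K⁻¹
  (3) J·s⁻¹·m⁻¹·K⁻¹ = N·m·s⁻¹·m⁻¹·K⁻¹ = kg·m·s⁻³·K⁻¹
  (4) kg·m·s⁻³·K⁻¹
  (5) W·m⁻²·K⁻¹ = J·s⁻¹·m⁻²·K⁻¹ = kg·s⁻³·K⁻¹
All reduce to kg·m·s⁻³·K⁻¹ except (5), which is kg·s⁻³·K⁻¹.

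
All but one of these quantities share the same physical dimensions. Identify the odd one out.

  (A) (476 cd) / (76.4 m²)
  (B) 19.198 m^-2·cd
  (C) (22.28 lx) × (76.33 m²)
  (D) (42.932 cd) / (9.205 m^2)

(C)

Expand each in SI base units:
  (A) [cd] / [m²] = m⁻²·cd
  (B) cd·m⁻² = m⁻²·cd
  (C) [m⁻²·cd] · [m²] = cd
  (D) [cd] / [m²] = m⁻²·cd
All reduce to m⁻²·cd except (C), which is cd.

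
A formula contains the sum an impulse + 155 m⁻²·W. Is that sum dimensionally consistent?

No

Dimensions:
  an impulse:  [impulse] = kg·m·s⁻¹
  155 m⁻²·W:  W·m⁻² = J·s⁻¹·m⁻² = kg·s⁻³
kg·m·s⁻¹ ≠ kg·s⁻³, so they cannot be added.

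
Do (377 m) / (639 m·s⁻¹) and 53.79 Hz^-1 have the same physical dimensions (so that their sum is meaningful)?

Expand each in SI base units:
  (377 m) / (639 m·s⁻¹):  [m] / [m·s⁻¹] = s
  53.79 Hz^-1:  Hz⁻¹ = (s⁻¹)⁻¹ = s
Both are s, so they have the same dimensions and can be added.

Yes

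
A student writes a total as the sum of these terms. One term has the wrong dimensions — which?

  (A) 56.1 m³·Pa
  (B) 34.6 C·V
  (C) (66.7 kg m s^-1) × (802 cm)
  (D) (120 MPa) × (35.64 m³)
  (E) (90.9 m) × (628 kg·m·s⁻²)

(C)

Reduce each to base SI dimensions:
  (A) Pa·m³ = N·m⁻²·m³ = kg·m²·s⁻²
  (B) C·V = s·A·J·C⁻¹ = kg·m²·s⁻²
  (C) [kg·m·s⁻¹] · [m] = kg·m²·s⁻¹
  (D) [kg·m⁻¹·s⁻²] · [m³] = kg·m²·s⁻²
  (E) [m] · [kg·m·s⁻²] = kg·m²·s⁻²
All reduce to kg·m²·s⁻² except (C), which is kg·m²·s⁻¹.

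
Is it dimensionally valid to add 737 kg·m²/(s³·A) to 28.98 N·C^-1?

Dimensions:
  737 kg·m²/(s³·A):  kg·m²·s⁻³·A⁻¹
  28.98 N·C^-1:  N·C⁻¹ = kg·m·s⁻²·(s·A)⁻¹ = kg·m·s⁻³·A⁻¹
kg·m²·s⁻³·A⁻¹ ≠ kg·m·s⁻³·A⁻¹, so they cannot be added.

No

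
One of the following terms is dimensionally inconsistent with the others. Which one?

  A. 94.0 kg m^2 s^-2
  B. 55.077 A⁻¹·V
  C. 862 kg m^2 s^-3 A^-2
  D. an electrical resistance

A.

Dimensions:
  A. kg·m²·s⁻²
  B. V·A⁻¹ = J·C⁻¹·A⁻¹ = kg·m²·s⁻³·A⁻²
  C. kg·m²·s⁻³·A⁻²
  D. [electrical resistance] = kg·m²·s⁻³·A⁻²
All reduce to kg·m²·s⁻³·A⁻² except A., which is kg·m²·s⁻².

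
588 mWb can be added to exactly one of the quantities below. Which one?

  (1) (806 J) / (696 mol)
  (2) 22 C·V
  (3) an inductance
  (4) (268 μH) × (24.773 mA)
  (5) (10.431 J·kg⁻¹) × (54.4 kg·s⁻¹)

(4)

Reference: Wb = V·s = kg·m²·s⁻²·A⁻¹.
Each option:
  (1) [kg·m²·s⁻²] / [mol] = kg·m²·s⁻²·mol⁻¹
  (2) C·V = s·A·J·C⁻¹ = kg·m²·s⁻²
  (3) [inductance] = kg·m²·s⁻²·A⁻²
  (4) [kg·m²·s⁻²·A⁻²] · [A] = kg·m²·s⁻²·A⁻¹  ← same
  (5) [m²·s⁻²] · [kg·s⁻¹] = kg·m²·s⁻³
Only (4) matches kg·m²·s⁻²·A⁻¹.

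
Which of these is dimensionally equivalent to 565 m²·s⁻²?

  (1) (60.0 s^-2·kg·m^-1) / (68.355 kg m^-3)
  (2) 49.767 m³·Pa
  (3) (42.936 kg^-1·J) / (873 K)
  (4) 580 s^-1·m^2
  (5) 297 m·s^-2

Reference: m²·s⁻².
Each option:
  (1) [kg·m⁻¹·s⁻²] / [kg·m⁻³] = m²·s⁻²  ← same
  (2) Pa·m³ = N·m⁻²·m³ = kg·m²·s⁻²
  (3) [m²·s⁻²] / [K] = m²·s⁻²·K⁻¹
  (4) m²·s⁻¹
  (5) m·s⁻²
Only (1) matches m²·s⁻².

(1)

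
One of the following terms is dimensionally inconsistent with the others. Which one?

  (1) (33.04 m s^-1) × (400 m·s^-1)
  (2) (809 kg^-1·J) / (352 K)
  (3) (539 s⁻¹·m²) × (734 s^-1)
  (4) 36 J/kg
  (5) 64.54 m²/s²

In SI base units:
  (1) [m·s⁻¹] · [m·s⁻¹] = m²·s⁻²
  (2) [m²·s⁻²] / [K] = m²·s⁻²·K⁻¹
  (3) [m²·s⁻¹] · [s⁻¹] = m²·s⁻²
  (4) J·kg⁻¹ = N·m·kg⁻¹ = m²·s⁻²
  (5) m²·s⁻²
All reduce to m²·s⁻² except (2), which is m²·s⁻²·K⁻¹.

(2)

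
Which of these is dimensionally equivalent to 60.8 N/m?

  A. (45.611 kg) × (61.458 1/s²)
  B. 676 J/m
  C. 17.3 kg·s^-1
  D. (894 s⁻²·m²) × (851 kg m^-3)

A.

Reference: N·m⁻¹ = kg·m·s⁻²·m⁻¹ = kg·s⁻².
Each option:
  A. [kg] · [s⁻²] = kg·s⁻²  ← same
  B. J·m⁻¹ = N·m·m⁻¹ = kg·m·s⁻²
  C. kg·s⁻¹
  D. [m²·s⁻²] · [kg·m⁻³] = kg·m⁻¹·s⁻²
Only A. matches kg·s⁻².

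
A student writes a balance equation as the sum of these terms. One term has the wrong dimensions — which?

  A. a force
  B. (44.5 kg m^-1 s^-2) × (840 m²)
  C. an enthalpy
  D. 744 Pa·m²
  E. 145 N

C.

In SI base units:
  A. [force] = kg·m·s⁻²
  B. [kg·m⁻¹·s⁻²] · [m²] = kg·m·s⁻²
  C. [enthalpy] = kg·m²·s⁻²
  D. Pa·m² = N·m⁻²·m² = kg·m·s⁻²
  E. N = kg·m·s⁻²
All reduce to kg·m·s⁻² except C., which is kg·m²·s⁻².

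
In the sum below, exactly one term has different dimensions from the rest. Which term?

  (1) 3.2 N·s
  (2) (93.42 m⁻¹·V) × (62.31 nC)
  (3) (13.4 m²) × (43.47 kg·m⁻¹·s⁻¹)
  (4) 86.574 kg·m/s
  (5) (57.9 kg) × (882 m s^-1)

(2)

Dimensions:
  (1) N·s = kg·m·s⁻²·s = kg·m·s⁻¹
  (2) [kg·m·s⁻³·A⁻¹] · [s·A] = kg·m·s⁻²
  (3) [m²] · [kg·m⁻¹·s⁻¹] = kg·m·s⁻¹
  (4) kg·m·s⁻¹
  (5) [kg] · [m·s⁻¹] = kg·m·s⁻¹
All reduce to kg·m·s⁻¹ except (2), which is kg·m·s⁻².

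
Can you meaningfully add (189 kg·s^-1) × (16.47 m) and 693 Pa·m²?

No

Dimensions:
  (189 kg·s^-1) × (16.47 m):  [kg·s⁻¹] · [m] = kg·m·s⁻¹
  693 Pa·m²:  Pa·m² = N·m⁻²·m² = kg·m·s⁻²
kg·m·s⁻¹ ≠ kg·m·s⁻², so they cannot be added.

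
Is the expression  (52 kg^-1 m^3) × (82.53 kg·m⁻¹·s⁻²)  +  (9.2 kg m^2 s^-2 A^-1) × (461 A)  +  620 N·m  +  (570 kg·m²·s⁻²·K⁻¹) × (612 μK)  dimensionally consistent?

Dimensions:
  (52 kg^-1 m^3) × (82.53 kg·m⁻¹·s⁻²):  [kg⁻¹·m³] · [kg·m⁻¹·s⁻²] = m²·s⁻²
  (9.2 kg m^2 s^-2 A^-1) × (461 A):  [kg·m²·s⁻²·A⁻¹] · [A] = kg·m²·s⁻²
  620 N·m:  N·m = kg·m·s⁻²·m = kg·m²·s⁻²
  (570 kg·m²·s⁻²·K⁻¹) × (612 μK):  [kg·m²·s⁻²·K⁻¹] · [K] = kg·m²·s⁻²
The terms do not share a single dimension (kg·m²·s⁻² vs m²·s⁻²).

No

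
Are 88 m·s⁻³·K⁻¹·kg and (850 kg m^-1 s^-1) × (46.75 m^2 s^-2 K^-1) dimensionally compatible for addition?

Yes

Dimensions:
  88 m·s⁻³·K⁻¹·kg:  kg·m·s⁻³·K⁻¹
  (850 kg m^-1 s^-1) × (46.75 m^2 s^-2 K^-1):  [kg·m⁻¹·s⁻¹] · [m²·s⁻²·K⁻¹] = kg·m·s⁻³·K⁻¹
Both are kg·m·s⁻³·K⁻¹, so they have the same dimensions and can be added.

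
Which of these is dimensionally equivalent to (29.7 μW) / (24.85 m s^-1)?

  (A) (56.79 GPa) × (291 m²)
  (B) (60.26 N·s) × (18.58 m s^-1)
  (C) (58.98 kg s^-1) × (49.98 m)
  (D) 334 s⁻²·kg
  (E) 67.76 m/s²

Reference: [kg·m²·s⁻³] / [m·s⁻¹] = kg·m·s⁻².
Each option:
  (A) [kg·m⁻¹·s⁻²] · [m²] = kg·m·s⁻²  ← same
  (B) [kg·m·s⁻¹] · [m·s⁻¹] = kg·m²·s⁻²
  (C) [kg·s⁻¹] · [m] = kg·m·s⁻¹
  (D) kg·s⁻²
  (E) m·s⁻²
Only (A) matches kg·m·s⁻².

(A)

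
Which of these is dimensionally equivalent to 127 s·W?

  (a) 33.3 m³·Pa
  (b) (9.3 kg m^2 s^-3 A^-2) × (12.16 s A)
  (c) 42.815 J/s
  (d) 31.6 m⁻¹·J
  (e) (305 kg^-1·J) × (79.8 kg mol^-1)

(a)

Reference: W·s = J·s⁻¹·s = kg·m²·s⁻².
Each option:
  (a) Pa·m³ = N·m⁻²·m³ = kg·m²·s⁻²  ← same
  (b) [kg·m²·s⁻³·A⁻²] · [s·A] = kg·m²·s⁻²·A⁻¹
  (c) J·s⁻¹ = N·m·s⁻¹ = kg·m²·s⁻³
  (d) J·m⁻¹ = N·m·m⁻¹ = kg·m·s⁻²
  (e) [m²·s⁻²] · [kg·mol⁻¹] = kg·m²·s⁻²·mol⁻¹
Only (a) matches kg·m²·s⁻².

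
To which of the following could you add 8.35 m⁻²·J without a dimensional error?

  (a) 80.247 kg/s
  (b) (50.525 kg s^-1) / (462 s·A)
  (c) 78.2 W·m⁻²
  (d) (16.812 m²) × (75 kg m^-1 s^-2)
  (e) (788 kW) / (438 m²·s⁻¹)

Reference: J·m⁻² = N·m·m⁻² = kg·s⁻².
Each option:
  (a) kg·s⁻¹
  (b) [kg·s⁻¹] / [s·A] = kg·s⁻²·A⁻¹
  (c) W·m⁻² = J·s⁻¹·m⁻² = kg·s⁻³
  (d) [m²] · [kg·m⁻¹·s⁻²] = kg·m·s⁻²
  (e) [kg·m²·s⁻³] / [m²·s⁻¹] = kg·s⁻²  ← same
Only (e) matches kg·s⁻².

(e)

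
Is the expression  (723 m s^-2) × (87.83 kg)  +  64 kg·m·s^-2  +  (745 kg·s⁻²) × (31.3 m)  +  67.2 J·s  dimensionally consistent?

No

Reduce each to base SI dimensions:
  (723 m s^-2) × (87.83 kg):  [m·s⁻²] · [kg] = kg·m·s⁻²
  64 kg·m·s^-2:  kg·m·s⁻²
  (745 kg·s⁻²) × (31.3 m):  [kg·s⁻²] · [m] = kg·m·s⁻²
  67.2 J·s:  J·s = N·m·s = kg·m²·s⁻¹
The terms do not share a single dimension (kg·m²·s⁻¹ vs kg·m·s⁻²).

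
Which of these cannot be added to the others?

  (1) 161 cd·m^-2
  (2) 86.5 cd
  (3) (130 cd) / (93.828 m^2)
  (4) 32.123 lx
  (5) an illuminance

(2)

Work out the base dimensions of each:
  (1) cd·m⁻² = m⁻²·cd
  (2) cd
  (3) [cd] / [m²] = m⁻²·cd
  (4) lx = lm·m⁻² = m⁻²·cd
  (5) [illuminance] = m⁻²·cd
All reduce to m⁻²·cd except (2), which is cd.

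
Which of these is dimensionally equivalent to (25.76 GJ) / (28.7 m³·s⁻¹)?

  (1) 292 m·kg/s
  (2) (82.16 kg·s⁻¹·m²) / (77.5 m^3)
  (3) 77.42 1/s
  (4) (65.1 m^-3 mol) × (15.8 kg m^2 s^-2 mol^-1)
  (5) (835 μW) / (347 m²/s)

Reference: [kg·m²·s⁻²] / [m³·s⁻¹] = kg·m⁻¹·s⁻¹.
Each option:
  (1) kg·m·s⁻¹
  (2) [kg·m²·s⁻¹] / [m³] = kg·m⁻¹·s⁻¹  ← same
  (3) s⁻¹
  (4) [m⁻³·mol] · [kg·m²·s⁻²·mol⁻¹] = kg·m⁻¹·s⁻²
  (5) [kg·m²·s⁻³] / [m²·s⁻¹] = kg·s⁻²
Only (2) matches kg·m⁻¹·s⁻¹.

(2)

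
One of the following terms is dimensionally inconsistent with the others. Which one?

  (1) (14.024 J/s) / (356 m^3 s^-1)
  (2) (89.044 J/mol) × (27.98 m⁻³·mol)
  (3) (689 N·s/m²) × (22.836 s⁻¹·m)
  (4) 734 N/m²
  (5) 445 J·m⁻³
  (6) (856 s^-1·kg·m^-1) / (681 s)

(3)

In SI base units:
  (1) [kg·m²·s⁻³] / [m³·s⁻¹] = kg·m⁻¹·s⁻²
  (2) [kg·m²·s⁻²·mol⁻¹] · [m⁻³·mol] = kg·m⁻¹·s⁻²
  (3) [kg·m⁻¹·s⁻¹] · [m·s⁻¹] = kg·s⁻²
  (4) N·m⁻² = kg·m·s⁻²·m⁻² = kg·m⁻¹·s⁻²
  (5) J·m⁻³ = N·m·m⁻³ = kg·m⁻¹·s⁻²
  (6) [kg·m⁻¹·s⁻¹] / [s] = kg·m⁻¹·s⁻²
All reduce to kg·m⁻¹·s⁻² except (3), which is kg·s⁻².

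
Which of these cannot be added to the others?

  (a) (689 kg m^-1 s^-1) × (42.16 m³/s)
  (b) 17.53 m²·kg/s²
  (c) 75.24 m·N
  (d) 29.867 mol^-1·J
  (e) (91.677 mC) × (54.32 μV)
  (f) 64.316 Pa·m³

(d)

Reduce each to base SI dimensions:
  (a) [kg·m⁻¹·s⁻¹] · [m³·s⁻¹] = kg·m²·s⁻²
  (b) kg·m²·s⁻²
  (c) N·m = kg·m·s⁻²·m = kg·m²·s⁻²
  (d) J·mol⁻¹ = N·m·mol⁻¹ = kg·m²·s⁻²·mol⁻¹
  (e) [s·A] · [kg·m²·s⁻³·A⁻¹] = kg·m²·s⁻²
  (f) Pa·m³ = N·m⁻²·m³ = kg·m²·s⁻²
All reduce to kg·m²·s⁻² except (d), which is kg·m²·s⁻²·mol⁻¹.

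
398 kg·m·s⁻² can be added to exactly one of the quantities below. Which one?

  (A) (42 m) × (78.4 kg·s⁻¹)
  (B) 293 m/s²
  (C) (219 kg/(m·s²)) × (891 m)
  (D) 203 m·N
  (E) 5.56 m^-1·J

(E)

Reference: kg·m·s⁻².
Each option:
  (A) [m] · [kg·s⁻¹] = kg·m·s⁻¹
  (B) m·s⁻²
  (C) [kg·m⁻¹·s⁻²] · [m] = kg·s⁻²
  (D) N·m = kg·m·s⁻²·m = kg·m²·s⁻²
  (E) J·m⁻¹ = N·m·m⁻¹ = kg·m·s⁻²  ← same
Only (E) matches kg·m·s⁻².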